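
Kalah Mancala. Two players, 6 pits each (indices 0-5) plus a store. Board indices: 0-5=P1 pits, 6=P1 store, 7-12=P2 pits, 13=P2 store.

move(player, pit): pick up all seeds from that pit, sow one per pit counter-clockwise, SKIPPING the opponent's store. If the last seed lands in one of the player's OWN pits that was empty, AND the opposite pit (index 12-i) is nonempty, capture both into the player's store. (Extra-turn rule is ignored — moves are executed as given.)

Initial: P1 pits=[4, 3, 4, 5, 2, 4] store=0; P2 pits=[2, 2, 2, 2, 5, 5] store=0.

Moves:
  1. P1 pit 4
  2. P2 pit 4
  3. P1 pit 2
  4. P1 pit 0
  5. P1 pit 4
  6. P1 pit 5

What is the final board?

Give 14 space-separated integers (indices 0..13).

Answer: 0 5 1 7 0 0 12 4 3 3 3 1 0 1

Derivation:
Move 1: P1 pit4 -> P1=[4,3,4,5,0,5](1) P2=[2,2,2,2,5,5](0)
Move 2: P2 pit4 -> P1=[5,4,5,5,0,5](1) P2=[2,2,2,2,0,6](1)
Move 3: P1 pit2 -> P1=[5,4,0,6,1,6](2) P2=[3,2,2,2,0,6](1)
Move 4: P1 pit0 -> P1=[0,5,1,7,2,7](2) P2=[3,2,2,2,0,6](1)
Move 5: P1 pit4 -> P1=[0,5,1,7,0,8](3) P2=[3,2,2,2,0,6](1)
Move 6: P1 pit5 -> P1=[0,5,1,7,0,0](12) P2=[4,3,3,3,1,0](1)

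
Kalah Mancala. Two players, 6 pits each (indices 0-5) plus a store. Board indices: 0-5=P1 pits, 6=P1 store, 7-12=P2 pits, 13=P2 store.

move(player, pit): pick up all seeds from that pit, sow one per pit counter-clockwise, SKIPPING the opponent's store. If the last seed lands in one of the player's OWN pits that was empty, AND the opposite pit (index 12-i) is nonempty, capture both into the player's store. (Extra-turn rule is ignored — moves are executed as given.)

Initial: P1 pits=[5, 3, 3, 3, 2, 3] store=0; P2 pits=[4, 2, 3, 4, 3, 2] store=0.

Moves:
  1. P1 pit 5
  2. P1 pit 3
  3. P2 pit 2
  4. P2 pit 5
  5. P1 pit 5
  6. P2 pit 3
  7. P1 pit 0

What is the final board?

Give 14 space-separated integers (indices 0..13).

Answer: 0 6 4 1 4 1 4 6 3 0 0 5 1 2

Derivation:
Move 1: P1 pit5 -> P1=[5,3,3,3,2,0](1) P2=[5,3,3,4,3,2](0)
Move 2: P1 pit3 -> P1=[5,3,3,0,3,1](2) P2=[5,3,3,4,3,2](0)
Move 3: P2 pit2 -> P1=[5,3,3,0,3,1](2) P2=[5,3,0,5,4,3](0)
Move 4: P2 pit5 -> P1=[6,4,3,0,3,1](2) P2=[5,3,0,5,4,0](1)
Move 5: P1 pit5 -> P1=[6,4,3,0,3,0](3) P2=[5,3,0,5,4,0](1)
Move 6: P2 pit3 -> P1=[7,5,3,0,3,0](3) P2=[5,3,0,0,5,1](2)
Move 7: P1 pit0 -> P1=[0,6,4,1,4,1](4) P2=[6,3,0,0,5,1](2)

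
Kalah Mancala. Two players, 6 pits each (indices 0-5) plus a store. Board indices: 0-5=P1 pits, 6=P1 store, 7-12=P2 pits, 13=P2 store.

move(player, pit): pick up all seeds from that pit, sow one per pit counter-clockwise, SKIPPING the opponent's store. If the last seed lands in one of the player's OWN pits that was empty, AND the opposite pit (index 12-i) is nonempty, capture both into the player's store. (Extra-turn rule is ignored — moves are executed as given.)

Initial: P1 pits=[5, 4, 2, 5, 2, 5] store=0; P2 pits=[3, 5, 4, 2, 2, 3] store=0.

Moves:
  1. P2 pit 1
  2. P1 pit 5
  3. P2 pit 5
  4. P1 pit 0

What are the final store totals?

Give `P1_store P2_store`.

Answer: 2 2

Derivation:
Move 1: P2 pit1 -> P1=[5,4,2,5,2,5](0) P2=[3,0,5,3,3,4](1)
Move 2: P1 pit5 -> P1=[5,4,2,5,2,0](1) P2=[4,1,6,4,3,4](1)
Move 3: P2 pit5 -> P1=[6,5,3,5,2,0](1) P2=[4,1,6,4,3,0](2)
Move 4: P1 pit0 -> P1=[0,6,4,6,3,1](2) P2=[4,1,6,4,3,0](2)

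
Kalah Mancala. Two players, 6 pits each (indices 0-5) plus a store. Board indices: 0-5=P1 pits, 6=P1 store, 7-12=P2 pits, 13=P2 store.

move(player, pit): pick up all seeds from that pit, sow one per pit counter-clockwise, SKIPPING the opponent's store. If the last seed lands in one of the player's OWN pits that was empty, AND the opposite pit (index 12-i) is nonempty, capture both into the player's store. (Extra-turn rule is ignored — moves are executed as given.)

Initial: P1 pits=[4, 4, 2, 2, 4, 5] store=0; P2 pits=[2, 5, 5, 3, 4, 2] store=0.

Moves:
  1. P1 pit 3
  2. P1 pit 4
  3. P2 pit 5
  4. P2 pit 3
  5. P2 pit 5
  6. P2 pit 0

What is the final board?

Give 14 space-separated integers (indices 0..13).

Move 1: P1 pit3 -> P1=[4,4,2,0,5,6](0) P2=[2,5,5,3,4,2](0)
Move 2: P1 pit4 -> P1=[4,4,2,0,0,7](1) P2=[3,6,6,3,4,2](0)
Move 3: P2 pit5 -> P1=[5,4,2,0,0,7](1) P2=[3,6,6,3,4,0](1)
Move 4: P2 pit3 -> P1=[5,4,2,0,0,7](1) P2=[3,6,6,0,5,1](2)
Move 5: P2 pit5 -> P1=[5,4,2,0,0,7](1) P2=[3,6,6,0,5,0](3)
Move 6: P2 pit0 -> P1=[5,4,0,0,0,7](1) P2=[0,7,7,0,5,0](6)

Answer: 5 4 0 0 0 7 1 0 7 7 0 5 0 6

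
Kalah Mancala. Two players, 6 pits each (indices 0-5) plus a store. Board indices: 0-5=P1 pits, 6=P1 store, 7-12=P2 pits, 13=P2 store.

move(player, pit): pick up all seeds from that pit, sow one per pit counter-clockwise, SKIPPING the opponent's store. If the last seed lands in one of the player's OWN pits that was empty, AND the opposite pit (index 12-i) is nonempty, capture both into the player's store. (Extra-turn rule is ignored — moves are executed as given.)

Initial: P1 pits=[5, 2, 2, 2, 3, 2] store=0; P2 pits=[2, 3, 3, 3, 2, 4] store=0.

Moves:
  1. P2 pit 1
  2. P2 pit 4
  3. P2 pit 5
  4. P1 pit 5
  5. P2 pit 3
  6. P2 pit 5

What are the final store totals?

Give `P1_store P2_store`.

Move 1: P2 pit1 -> P1=[5,2,2,2,3,2](0) P2=[2,0,4,4,3,4](0)
Move 2: P2 pit4 -> P1=[6,2,2,2,3,2](0) P2=[2,0,4,4,0,5](1)
Move 3: P2 pit5 -> P1=[7,3,3,3,3,2](0) P2=[2,0,4,4,0,0](2)
Move 4: P1 pit5 -> P1=[7,3,3,3,3,0](1) P2=[3,0,4,4,0,0](2)
Move 5: P2 pit3 -> P1=[8,3,3,3,3,0](1) P2=[3,0,4,0,1,1](3)
Move 6: P2 pit5 -> P1=[8,3,3,3,3,0](1) P2=[3,0,4,0,1,0](4)

Answer: 1 4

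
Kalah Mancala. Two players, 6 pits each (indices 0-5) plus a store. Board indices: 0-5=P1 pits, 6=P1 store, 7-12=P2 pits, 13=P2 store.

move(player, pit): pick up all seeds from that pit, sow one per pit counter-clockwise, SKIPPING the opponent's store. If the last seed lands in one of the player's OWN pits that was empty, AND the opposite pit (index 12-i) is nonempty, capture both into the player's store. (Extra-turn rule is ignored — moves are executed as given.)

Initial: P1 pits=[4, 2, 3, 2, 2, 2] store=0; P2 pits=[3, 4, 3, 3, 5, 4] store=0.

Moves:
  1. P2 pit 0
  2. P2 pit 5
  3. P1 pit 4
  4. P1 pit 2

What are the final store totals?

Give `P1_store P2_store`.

Move 1: P2 pit0 -> P1=[4,2,3,2,2,2](0) P2=[0,5,4,4,5,4](0)
Move 2: P2 pit5 -> P1=[5,3,4,2,2,2](0) P2=[0,5,4,4,5,0](1)
Move 3: P1 pit4 -> P1=[5,3,4,2,0,3](1) P2=[0,5,4,4,5,0](1)
Move 4: P1 pit2 -> P1=[5,3,0,3,1,4](2) P2=[0,5,4,4,5,0](1)

Answer: 2 1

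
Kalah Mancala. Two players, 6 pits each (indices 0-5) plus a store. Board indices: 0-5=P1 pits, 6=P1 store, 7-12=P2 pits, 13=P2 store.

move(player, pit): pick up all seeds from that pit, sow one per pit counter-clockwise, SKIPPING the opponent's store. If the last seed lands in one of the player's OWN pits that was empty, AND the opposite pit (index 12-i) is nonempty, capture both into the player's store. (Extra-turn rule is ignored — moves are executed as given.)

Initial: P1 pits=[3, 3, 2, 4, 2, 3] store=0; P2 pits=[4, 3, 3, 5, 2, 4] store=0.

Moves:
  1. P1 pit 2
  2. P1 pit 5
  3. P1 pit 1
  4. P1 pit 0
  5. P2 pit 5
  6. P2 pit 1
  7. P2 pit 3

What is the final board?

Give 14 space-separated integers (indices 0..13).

Move 1: P1 pit2 -> P1=[3,3,0,5,3,3](0) P2=[4,3,3,5,2,4](0)
Move 2: P1 pit5 -> P1=[3,3,0,5,3,0](1) P2=[5,4,3,5,2,4](0)
Move 3: P1 pit1 -> P1=[3,0,1,6,4,0](1) P2=[5,4,3,5,2,4](0)
Move 4: P1 pit0 -> P1=[0,1,2,7,4,0](1) P2=[5,4,3,5,2,4](0)
Move 5: P2 pit5 -> P1=[1,2,3,7,4,0](1) P2=[5,4,3,5,2,0](1)
Move 6: P2 pit1 -> P1=[0,2,3,7,4,0](1) P2=[5,0,4,6,3,0](3)
Move 7: P2 pit3 -> P1=[1,3,4,7,4,0](1) P2=[5,0,4,0,4,1](4)

Answer: 1 3 4 7 4 0 1 5 0 4 0 4 1 4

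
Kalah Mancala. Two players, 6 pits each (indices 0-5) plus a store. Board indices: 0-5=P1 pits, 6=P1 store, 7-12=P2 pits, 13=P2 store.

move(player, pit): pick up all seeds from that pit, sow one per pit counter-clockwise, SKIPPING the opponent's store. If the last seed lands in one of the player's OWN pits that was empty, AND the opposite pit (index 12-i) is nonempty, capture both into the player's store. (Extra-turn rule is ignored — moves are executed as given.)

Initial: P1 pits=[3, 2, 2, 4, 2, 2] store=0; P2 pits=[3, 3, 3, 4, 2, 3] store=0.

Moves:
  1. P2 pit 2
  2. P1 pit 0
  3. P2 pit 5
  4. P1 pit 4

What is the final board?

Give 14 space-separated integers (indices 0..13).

Move 1: P2 pit2 -> P1=[3,2,2,4,2,2](0) P2=[3,3,0,5,3,4](0)
Move 2: P1 pit0 -> P1=[0,3,3,5,2,2](0) P2=[3,3,0,5,3,4](0)
Move 3: P2 pit5 -> P1=[1,4,4,5,2,2](0) P2=[3,3,0,5,3,0](1)
Move 4: P1 pit4 -> P1=[1,4,4,5,0,3](1) P2=[3,3,0,5,3,0](1)

Answer: 1 4 4 5 0 3 1 3 3 0 5 3 0 1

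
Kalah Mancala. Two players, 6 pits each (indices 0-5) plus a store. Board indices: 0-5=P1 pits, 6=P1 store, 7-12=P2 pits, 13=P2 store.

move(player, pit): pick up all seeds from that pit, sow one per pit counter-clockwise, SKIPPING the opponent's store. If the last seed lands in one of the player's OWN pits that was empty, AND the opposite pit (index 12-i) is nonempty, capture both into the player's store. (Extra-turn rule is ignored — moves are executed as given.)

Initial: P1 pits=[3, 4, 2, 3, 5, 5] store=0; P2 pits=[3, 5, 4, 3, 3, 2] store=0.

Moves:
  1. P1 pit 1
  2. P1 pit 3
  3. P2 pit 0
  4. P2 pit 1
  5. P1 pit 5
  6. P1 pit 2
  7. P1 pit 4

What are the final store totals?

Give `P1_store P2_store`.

Answer: 5 1

Derivation:
Move 1: P1 pit1 -> P1=[3,0,3,4,6,6](0) P2=[3,5,4,3,3,2](0)
Move 2: P1 pit3 -> P1=[3,0,3,0,7,7](1) P2=[4,5,4,3,3,2](0)
Move 3: P2 pit0 -> P1=[3,0,3,0,7,7](1) P2=[0,6,5,4,4,2](0)
Move 4: P2 pit1 -> P1=[4,0,3,0,7,7](1) P2=[0,0,6,5,5,3](1)
Move 5: P1 pit5 -> P1=[4,0,3,0,7,0](2) P2=[1,1,7,6,6,4](1)
Move 6: P1 pit2 -> P1=[4,0,0,1,8,0](4) P2=[0,1,7,6,6,4](1)
Move 7: P1 pit4 -> P1=[4,0,0,1,0,1](5) P2=[1,2,8,7,7,5](1)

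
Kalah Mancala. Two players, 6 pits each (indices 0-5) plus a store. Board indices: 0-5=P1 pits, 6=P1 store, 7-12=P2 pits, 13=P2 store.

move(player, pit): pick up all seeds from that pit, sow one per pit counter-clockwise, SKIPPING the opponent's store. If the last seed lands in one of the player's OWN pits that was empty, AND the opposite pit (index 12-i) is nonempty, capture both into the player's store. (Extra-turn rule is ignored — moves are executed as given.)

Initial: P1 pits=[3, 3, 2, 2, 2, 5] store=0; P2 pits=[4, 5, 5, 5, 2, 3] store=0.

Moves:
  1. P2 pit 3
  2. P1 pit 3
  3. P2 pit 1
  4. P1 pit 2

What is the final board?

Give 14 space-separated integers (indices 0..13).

Answer: 4 4 0 1 4 6 0 4 0 6 1 4 5 2

Derivation:
Move 1: P2 pit3 -> P1=[4,4,2,2,2,5](0) P2=[4,5,5,0,3,4](1)
Move 2: P1 pit3 -> P1=[4,4,2,0,3,6](0) P2=[4,5,5,0,3,4](1)
Move 3: P2 pit1 -> P1=[4,4,2,0,3,6](0) P2=[4,0,6,1,4,5](2)
Move 4: P1 pit2 -> P1=[4,4,0,1,4,6](0) P2=[4,0,6,1,4,5](2)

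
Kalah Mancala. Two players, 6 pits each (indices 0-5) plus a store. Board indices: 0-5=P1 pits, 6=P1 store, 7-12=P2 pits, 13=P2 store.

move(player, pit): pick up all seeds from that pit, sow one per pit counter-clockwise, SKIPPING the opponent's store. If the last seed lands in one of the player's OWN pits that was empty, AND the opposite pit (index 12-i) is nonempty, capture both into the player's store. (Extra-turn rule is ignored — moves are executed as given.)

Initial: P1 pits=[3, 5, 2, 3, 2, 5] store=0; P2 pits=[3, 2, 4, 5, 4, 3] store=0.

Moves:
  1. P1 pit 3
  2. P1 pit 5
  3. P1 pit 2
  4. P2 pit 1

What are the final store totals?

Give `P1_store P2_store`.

Move 1: P1 pit3 -> P1=[3,5,2,0,3,6](1) P2=[3,2,4,5,4,3](0)
Move 2: P1 pit5 -> P1=[3,5,2,0,3,0](2) P2=[4,3,5,6,5,3](0)
Move 3: P1 pit2 -> P1=[3,5,0,1,4,0](2) P2=[4,3,5,6,5,3](0)
Move 4: P2 pit1 -> P1=[3,5,0,1,4,0](2) P2=[4,0,6,7,6,3](0)

Answer: 2 0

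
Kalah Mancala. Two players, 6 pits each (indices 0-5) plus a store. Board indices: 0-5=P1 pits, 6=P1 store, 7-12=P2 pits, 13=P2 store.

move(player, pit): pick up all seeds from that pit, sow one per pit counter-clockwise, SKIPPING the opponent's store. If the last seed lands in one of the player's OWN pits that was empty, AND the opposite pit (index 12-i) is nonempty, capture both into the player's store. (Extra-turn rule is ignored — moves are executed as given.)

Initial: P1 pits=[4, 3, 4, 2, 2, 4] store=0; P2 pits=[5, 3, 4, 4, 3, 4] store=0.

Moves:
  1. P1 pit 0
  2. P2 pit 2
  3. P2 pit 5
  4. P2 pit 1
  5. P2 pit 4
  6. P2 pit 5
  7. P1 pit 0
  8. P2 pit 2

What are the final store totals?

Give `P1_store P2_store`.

Answer: 0 4

Derivation:
Move 1: P1 pit0 -> P1=[0,4,5,3,3,4](0) P2=[5,3,4,4,3,4](0)
Move 2: P2 pit2 -> P1=[0,4,5,3,3,4](0) P2=[5,3,0,5,4,5](1)
Move 3: P2 pit5 -> P1=[1,5,6,4,3,4](0) P2=[5,3,0,5,4,0](2)
Move 4: P2 pit1 -> P1=[1,5,6,4,3,4](0) P2=[5,0,1,6,5,0](2)
Move 5: P2 pit4 -> P1=[2,6,7,4,3,4](0) P2=[5,0,1,6,0,1](3)
Move 6: P2 pit5 -> P1=[2,6,7,4,3,4](0) P2=[5,0,1,6,0,0](4)
Move 7: P1 pit0 -> P1=[0,7,8,4,3,4](0) P2=[5,0,1,6,0,0](4)
Move 8: P2 pit2 -> P1=[0,7,8,4,3,4](0) P2=[5,0,0,7,0,0](4)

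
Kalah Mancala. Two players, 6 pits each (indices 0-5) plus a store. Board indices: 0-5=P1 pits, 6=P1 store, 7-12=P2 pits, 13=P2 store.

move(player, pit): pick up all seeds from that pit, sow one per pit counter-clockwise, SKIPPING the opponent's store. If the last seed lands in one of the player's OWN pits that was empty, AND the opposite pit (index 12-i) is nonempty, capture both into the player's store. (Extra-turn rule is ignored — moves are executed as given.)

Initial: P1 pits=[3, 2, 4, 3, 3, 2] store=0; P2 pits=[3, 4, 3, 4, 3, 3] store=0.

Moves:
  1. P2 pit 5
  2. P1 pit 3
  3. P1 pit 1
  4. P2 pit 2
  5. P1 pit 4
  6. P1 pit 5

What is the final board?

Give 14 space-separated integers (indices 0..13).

Move 1: P2 pit5 -> P1=[4,3,4,3,3,2](0) P2=[3,4,3,4,3,0](1)
Move 2: P1 pit3 -> P1=[4,3,4,0,4,3](1) P2=[3,4,3,4,3,0](1)
Move 3: P1 pit1 -> P1=[4,0,5,1,5,3](1) P2=[3,4,3,4,3,0](1)
Move 4: P2 pit2 -> P1=[0,0,5,1,5,3](1) P2=[3,4,0,5,4,0](6)
Move 5: P1 pit4 -> P1=[0,0,5,1,0,4](2) P2=[4,5,1,5,4,0](6)
Move 6: P1 pit5 -> P1=[0,0,5,1,0,0](3) P2=[5,6,2,5,4,0](6)

Answer: 0 0 5 1 0 0 3 5 6 2 5 4 0 6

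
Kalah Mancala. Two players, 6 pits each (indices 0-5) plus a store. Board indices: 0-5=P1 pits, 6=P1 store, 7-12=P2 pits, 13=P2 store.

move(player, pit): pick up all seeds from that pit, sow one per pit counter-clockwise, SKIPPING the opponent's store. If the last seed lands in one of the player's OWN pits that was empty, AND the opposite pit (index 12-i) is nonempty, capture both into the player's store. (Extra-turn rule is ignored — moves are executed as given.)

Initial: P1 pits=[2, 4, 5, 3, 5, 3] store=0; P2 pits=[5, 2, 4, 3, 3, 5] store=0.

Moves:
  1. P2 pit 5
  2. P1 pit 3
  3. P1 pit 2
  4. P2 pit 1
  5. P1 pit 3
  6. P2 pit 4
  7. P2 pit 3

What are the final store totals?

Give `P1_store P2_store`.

Move 1: P2 pit5 -> P1=[3,5,6,4,5,3](0) P2=[5,2,4,3,3,0](1)
Move 2: P1 pit3 -> P1=[3,5,6,0,6,4](1) P2=[6,2,4,3,3,0](1)
Move 3: P1 pit2 -> P1=[3,5,0,1,7,5](2) P2=[7,3,4,3,3,0](1)
Move 4: P2 pit1 -> P1=[3,5,0,1,7,5](2) P2=[7,0,5,4,4,0](1)
Move 5: P1 pit3 -> P1=[3,5,0,0,8,5](2) P2=[7,0,5,4,4,0](1)
Move 6: P2 pit4 -> P1=[4,6,0,0,8,5](2) P2=[7,0,5,4,0,1](2)
Move 7: P2 pit3 -> P1=[5,6,0,0,8,5](2) P2=[7,0,5,0,1,2](3)

Answer: 2 3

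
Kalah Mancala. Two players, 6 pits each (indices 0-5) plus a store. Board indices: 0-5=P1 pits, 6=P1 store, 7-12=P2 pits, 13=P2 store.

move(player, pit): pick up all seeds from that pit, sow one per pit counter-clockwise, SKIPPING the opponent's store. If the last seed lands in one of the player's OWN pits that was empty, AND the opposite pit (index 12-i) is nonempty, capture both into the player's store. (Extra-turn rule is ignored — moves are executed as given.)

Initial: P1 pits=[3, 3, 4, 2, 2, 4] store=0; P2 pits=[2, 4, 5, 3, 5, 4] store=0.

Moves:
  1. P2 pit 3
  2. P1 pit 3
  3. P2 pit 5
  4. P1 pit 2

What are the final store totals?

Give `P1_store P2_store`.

Move 1: P2 pit3 -> P1=[3,3,4,2,2,4](0) P2=[2,4,5,0,6,5](1)
Move 2: P1 pit3 -> P1=[3,3,4,0,3,5](0) P2=[2,4,5,0,6,5](1)
Move 3: P2 pit5 -> P1=[4,4,5,1,3,5](0) P2=[2,4,5,0,6,0](2)
Move 4: P1 pit2 -> P1=[4,4,0,2,4,6](1) P2=[3,4,5,0,6,0](2)

Answer: 1 2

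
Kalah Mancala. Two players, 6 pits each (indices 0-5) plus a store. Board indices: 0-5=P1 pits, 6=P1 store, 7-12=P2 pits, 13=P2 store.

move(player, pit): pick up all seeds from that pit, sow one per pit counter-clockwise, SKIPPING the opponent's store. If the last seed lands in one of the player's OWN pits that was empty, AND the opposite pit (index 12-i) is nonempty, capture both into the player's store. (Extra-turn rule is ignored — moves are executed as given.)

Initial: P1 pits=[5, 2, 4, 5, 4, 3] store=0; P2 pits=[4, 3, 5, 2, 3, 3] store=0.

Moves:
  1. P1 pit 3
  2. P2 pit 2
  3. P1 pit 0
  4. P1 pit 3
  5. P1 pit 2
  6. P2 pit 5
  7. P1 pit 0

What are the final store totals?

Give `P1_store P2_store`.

Move 1: P1 pit3 -> P1=[5,2,4,0,5,4](1) P2=[5,4,5,2,3,3](0)
Move 2: P2 pit2 -> P1=[6,2,4,0,5,4](1) P2=[5,4,0,3,4,4](1)
Move 3: P1 pit0 -> P1=[0,3,5,1,6,5](2) P2=[5,4,0,3,4,4](1)
Move 4: P1 pit3 -> P1=[0,3,5,0,7,5](2) P2=[5,4,0,3,4,4](1)
Move 5: P1 pit2 -> P1=[0,3,0,1,8,6](3) P2=[6,4,0,3,4,4](1)
Move 6: P2 pit5 -> P1=[1,4,1,1,8,6](3) P2=[6,4,0,3,4,0](2)
Move 7: P1 pit0 -> P1=[0,5,1,1,8,6](3) P2=[6,4,0,3,4,0](2)

Answer: 3 2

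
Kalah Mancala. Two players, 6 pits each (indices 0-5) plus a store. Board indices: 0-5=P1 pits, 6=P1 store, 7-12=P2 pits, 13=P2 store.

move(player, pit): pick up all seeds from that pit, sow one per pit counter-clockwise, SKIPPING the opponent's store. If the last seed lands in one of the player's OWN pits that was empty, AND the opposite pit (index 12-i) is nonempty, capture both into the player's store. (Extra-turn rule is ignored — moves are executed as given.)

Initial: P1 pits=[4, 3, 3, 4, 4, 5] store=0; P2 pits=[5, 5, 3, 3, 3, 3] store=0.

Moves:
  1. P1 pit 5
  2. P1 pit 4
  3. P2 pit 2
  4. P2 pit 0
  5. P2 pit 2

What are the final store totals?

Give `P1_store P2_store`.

Move 1: P1 pit5 -> P1=[4,3,3,4,4,0](1) P2=[6,6,4,4,3,3](0)
Move 2: P1 pit4 -> P1=[4,3,3,4,0,1](2) P2=[7,7,4,4,3,3](0)
Move 3: P2 pit2 -> P1=[4,3,3,4,0,1](2) P2=[7,7,0,5,4,4](1)
Move 4: P2 pit0 -> P1=[5,3,3,4,0,1](2) P2=[0,8,1,6,5,5](2)
Move 5: P2 pit2 -> P1=[5,3,3,4,0,1](2) P2=[0,8,0,7,5,5](2)

Answer: 2 2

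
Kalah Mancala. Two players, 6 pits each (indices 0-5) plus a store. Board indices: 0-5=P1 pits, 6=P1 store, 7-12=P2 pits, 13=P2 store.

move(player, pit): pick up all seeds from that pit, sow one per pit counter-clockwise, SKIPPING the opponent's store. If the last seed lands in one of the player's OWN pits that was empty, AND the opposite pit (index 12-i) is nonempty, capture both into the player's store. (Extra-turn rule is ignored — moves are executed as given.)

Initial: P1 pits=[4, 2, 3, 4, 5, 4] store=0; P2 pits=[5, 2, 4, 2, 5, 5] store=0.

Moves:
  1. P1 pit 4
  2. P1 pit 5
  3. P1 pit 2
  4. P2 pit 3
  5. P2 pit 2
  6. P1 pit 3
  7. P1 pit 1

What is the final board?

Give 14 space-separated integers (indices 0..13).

Answer: 5 0 1 1 3 1 11 1 5 0 1 7 7 2

Derivation:
Move 1: P1 pit4 -> P1=[4,2,3,4,0,5](1) P2=[6,3,5,2,5,5](0)
Move 2: P1 pit5 -> P1=[4,2,3,4,0,0](2) P2=[7,4,6,3,5,5](0)
Move 3: P1 pit2 -> P1=[4,2,0,5,1,0](10) P2=[0,4,6,3,5,5](0)
Move 4: P2 pit3 -> P1=[4,2,0,5,1,0](10) P2=[0,4,6,0,6,6](1)
Move 5: P2 pit2 -> P1=[5,3,0,5,1,0](10) P2=[0,4,0,1,7,7](2)
Move 6: P1 pit3 -> P1=[5,3,0,0,2,1](11) P2=[1,5,0,1,7,7](2)
Move 7: P1 pit1 -> P1=[5,0,1,1,3,1](11) P2=[1,5,0,1,7,7](2)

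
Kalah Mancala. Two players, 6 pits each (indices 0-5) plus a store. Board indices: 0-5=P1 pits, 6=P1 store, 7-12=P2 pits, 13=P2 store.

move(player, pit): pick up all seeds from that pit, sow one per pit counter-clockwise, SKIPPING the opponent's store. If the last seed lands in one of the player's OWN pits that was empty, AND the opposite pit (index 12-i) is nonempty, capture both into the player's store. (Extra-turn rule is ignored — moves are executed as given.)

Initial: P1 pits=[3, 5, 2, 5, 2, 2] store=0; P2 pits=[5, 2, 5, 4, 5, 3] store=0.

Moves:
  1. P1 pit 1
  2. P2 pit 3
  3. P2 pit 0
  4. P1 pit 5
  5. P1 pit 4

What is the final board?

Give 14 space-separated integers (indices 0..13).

Move 1: P1 pit1 -> P1=[3,0,3,6,3,3](1) P2=[5,2,5,4,5,3](0)
Move 2: P2 pit3 -> P1=[4,0,3,6,3,3](1) P2=[5,2,5,0,6,4](1)
Move 3: P2 pit0 -> P1=[4,0,3,6,3,3](1) P2=[0,3,6,1,7,5](1)
Move 4: P1 pit5 -> P1=[4,0,3,6,3,0](2) P2=[1,4,6,1,7,5](1)
Move 5: P1 pit4 -> P1=[4,0,3,6,0,1](3) P2=[2,4,6,1,7,5](1)

Answer: 4 0 3 6 0 1 3 2 4 6 1 7 5 1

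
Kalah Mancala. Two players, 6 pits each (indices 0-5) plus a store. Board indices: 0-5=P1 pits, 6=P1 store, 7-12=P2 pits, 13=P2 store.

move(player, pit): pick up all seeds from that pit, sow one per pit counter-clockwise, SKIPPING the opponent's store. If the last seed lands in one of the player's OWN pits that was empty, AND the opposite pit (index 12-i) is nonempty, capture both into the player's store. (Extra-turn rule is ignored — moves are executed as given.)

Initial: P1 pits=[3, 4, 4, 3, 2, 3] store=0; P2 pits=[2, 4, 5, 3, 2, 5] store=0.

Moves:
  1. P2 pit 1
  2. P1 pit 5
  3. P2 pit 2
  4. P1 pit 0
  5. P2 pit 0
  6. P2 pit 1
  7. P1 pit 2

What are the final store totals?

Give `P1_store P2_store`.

Answer: 2 1

Derivation:
Move 1: P2 pit1 -> P1=[3,4,4,3,2,3](0) P2=[2,0,6,4,3,6](0)
Move 2: P1 pit5 -> P1=[3,4,4,3,2,0](1) P2=[3,1,6,4,3,6](0)
Move 3: P2 pit2 -> P1=[4,5,4,3,2,0](1) P2=[3,1,0,5,4,7](1)
Move 4: P1 pit0 -> P1=[0,6,5,4,3,0](1) P2=[3,1,0,5,4,7](1)
Move 5: P2 pit0 -> P1=[0,6,5,4,3,0](1) P2=[0,2,1,6,4,7](1)
Move 6: P2 pit1 -> P1=[0,6,5,4,3,0](1) P2=[0,0,2,7,4,7](1)
Move 7: P1 pit2 -> P1=[0,6,0,5,4,1](2) P2=[1,0,2,7,4,7](1)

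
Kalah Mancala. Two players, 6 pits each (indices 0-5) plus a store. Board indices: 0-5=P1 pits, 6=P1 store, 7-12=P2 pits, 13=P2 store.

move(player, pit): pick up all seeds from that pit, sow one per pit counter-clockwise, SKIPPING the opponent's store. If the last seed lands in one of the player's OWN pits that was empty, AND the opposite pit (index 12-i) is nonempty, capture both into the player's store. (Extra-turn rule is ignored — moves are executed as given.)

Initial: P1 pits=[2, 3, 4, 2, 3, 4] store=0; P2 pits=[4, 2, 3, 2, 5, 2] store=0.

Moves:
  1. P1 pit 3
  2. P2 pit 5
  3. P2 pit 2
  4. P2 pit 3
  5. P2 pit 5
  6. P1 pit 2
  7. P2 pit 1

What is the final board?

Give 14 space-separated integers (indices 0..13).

Answer: 0 3 0 1 5 6 1 4 0 1 1 7 0 7

Derivation:
Move 1: P1 pit3 -> P1=[2,3,4,0,4,5](0) P2=[4,2,3,2,5,2](0)
Move 2: P2 pit5 -> P1=[3,3,4,0,4,5](0) P2=[4,2,3,2,5,0](1)
Move 3: P2 pit2 -> P1=[0,3,4,0,4,5](0) P2=[4,2,0,3,6,0](5)
Move 4: P2 pit3 -> P1=[0,3,4,0,4,5](0) P2=[4,2,0,0,7,1](6)
Move 5: P2 pit5 -> P1=[0,3,4,0,4,5](0) P2=[4,2,0,0,7,0](7)
Move 6: P1 pit2 -> P1=[0,3,0,1,5,6](1) P2=[4,2,0,0,7,0](7)
Move 7: P2 pit1 -> P1=[0,3,0,1,5,6](1) P2=[4,0,1,1,7,0](7)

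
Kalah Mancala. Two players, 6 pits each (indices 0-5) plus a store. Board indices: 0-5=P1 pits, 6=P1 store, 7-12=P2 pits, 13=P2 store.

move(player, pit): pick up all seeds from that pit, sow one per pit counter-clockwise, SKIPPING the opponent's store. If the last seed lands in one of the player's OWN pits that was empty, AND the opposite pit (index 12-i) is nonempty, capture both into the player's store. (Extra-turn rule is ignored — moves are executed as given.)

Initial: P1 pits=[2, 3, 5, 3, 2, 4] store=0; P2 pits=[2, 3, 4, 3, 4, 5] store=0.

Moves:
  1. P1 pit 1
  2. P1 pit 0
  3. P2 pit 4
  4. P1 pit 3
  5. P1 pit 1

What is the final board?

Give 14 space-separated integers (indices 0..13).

Answer: 1 0 8 0 4 5 6 3 3 0 3 0 6 1

Derivation:
Move 1: P1 pit1 -> P1=[2,0,6,4,3,4](0) P2=[2,3,4,3,4,5](0)
Move 2: P1 pit0 -> P1=[0,1,7,4,3,4](0) P2=[2,3,4,3,4,5](0)
Move 3: P2 pit4 -> P1=[1,2,7,4,3,4](0) P2=[2,3,4,3,0,6](1)
Move 4: P1 pit3 -> P1=[1,2,7,0,4,5](1) P2=[3,3,4,3,0,6](1)
Move 5: P1 pit1 -> P1=[1,0,8,0,4,5](6) P2=[3,3,0,3,0,6](1)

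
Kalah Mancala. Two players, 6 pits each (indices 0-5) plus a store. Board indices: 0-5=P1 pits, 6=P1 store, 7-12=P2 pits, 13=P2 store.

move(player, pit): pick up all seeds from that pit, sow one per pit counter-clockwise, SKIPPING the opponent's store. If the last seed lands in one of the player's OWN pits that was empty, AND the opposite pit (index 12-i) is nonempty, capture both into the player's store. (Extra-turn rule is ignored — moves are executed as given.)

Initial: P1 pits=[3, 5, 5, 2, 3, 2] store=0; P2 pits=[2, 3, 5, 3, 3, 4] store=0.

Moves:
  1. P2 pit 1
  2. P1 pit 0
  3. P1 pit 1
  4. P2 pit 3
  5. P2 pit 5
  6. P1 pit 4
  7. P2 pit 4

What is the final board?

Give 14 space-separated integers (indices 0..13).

Answer: 3 2 9 5 0 4 2 4 1 6 0 0 1 3

Derivation:
Move 1: P2 pit1 -> P1=[3,5,5,2,3,2](0) P2=[2,0,6,4,4,4](0)
Move 2: P1 pit0 -> P1=[0,6,6,3,3,2](0) P2=[2,0,6,4,4,4](0)
Move 3: P1 pit1 -> P1=[0,0,7,4,4,3](1) P2=[3,0,6,4,4,4](0)
Move 4: P2 pit3 -> P1=[1,0,7,4,4,3](1) P2=[3,0,6,0,5,5](1)
Move 5: P2 pit5 -> P1=[2,1,8,5,4,3](1) P2=[3,0,6,0,5,0](2)
Move 6: P1 pit4 -> P1=[2,1,8,5,0,4](2) P2=[4,1,6,0,5,0](2)
Move 7: P2 pit4 -> P1=[3,2,9,5,0,4](2) P2=[4,1,6,0,0,1](3)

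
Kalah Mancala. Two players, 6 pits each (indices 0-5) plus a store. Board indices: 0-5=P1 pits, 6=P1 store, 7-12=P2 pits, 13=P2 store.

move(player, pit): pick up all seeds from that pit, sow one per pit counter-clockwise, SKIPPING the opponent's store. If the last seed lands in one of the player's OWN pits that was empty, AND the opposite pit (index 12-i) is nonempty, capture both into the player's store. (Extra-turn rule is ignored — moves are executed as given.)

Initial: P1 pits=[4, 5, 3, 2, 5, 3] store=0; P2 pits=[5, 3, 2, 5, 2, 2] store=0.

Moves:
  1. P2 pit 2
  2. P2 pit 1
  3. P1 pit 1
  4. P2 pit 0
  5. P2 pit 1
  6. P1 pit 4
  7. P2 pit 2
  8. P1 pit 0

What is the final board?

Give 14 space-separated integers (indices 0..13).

Answer: 0 1 5 4 0 5 4 1 0 0 10 6 4 1

Derivation:
Move 1: P2 pit2 -> P1=[4,5,3,2,5,3](0) P2=[5,3,0,6,3,2](0)
Move 2: P2 pit1 -> P1=[4,5,3,2,5,3](0) P2=[5,0,1,7,4,2](0)
Move 3: P1 pit1 -> P1=[4,0,4,3,6,4](1) P2=[5,0,1,7,4,2](0)
Move 4: P2 pit0 -> P1=[4,0,4,3,6,4](1) P2=[0,1,2,8,5,3](0)
Move 5: P2 pit1 -> P1=[4,0,4,3,6,4](1) P2=[0,0,3,8,5,3](0)
Move 6: P1 pit4 -> P1=[4,0,4,3,0,5](2) P2=[1,1,4,9,5,3](0)
Move 7: P2 pit2 -> P1=[4,0,4,3,0,5](2) P2=[1,1,0,10,6,4](1)
Move 8: P1 pit0 -> P1=[0,1,5,4,0,5](4) P2=[1,0,0,10,6,4](1)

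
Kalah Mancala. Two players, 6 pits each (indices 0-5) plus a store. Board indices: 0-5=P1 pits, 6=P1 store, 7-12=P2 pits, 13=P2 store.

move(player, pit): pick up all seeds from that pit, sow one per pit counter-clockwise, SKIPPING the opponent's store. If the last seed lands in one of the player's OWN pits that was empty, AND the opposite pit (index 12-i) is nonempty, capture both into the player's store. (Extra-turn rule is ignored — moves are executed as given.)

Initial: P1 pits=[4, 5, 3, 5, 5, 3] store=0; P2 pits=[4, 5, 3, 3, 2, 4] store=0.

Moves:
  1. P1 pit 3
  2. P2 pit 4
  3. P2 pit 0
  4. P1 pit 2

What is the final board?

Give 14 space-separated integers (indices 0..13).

Answer: 4 5 0 1 7 5 1 0 7 4 4 1 6 1

Derivation:
Move 1: P1 pit3 -> P1=[4,5,3,0,6,4](1) P2=[5,6,3,3,2,4](0)
Move 2: P2 pit4 -> P1=[4,5,3,0,6,4](1) P2=[5,6,3,3,0,5](1)
Move 3: P2 pit0 -> P1=[4,5,3,0,6,4](1) P2=[0,7,4,4,1,6](1)
Move 4: P1 pit2 -> P1=[4,5,0,1,7,5](1) P2=[0,7,4,4,1,6](1)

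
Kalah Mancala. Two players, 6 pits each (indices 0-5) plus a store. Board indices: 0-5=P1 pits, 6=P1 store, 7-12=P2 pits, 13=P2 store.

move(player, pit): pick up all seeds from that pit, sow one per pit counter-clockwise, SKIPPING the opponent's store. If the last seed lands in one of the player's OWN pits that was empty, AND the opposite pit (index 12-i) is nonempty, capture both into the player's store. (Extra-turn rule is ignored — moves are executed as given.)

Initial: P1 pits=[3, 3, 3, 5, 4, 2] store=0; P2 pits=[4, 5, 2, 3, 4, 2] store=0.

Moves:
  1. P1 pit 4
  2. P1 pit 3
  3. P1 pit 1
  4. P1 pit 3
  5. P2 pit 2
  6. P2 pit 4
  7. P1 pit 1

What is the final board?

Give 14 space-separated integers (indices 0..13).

Move 1: P1 pit4 -> P1=[3,3,3,5,0,3](1) P2=[5,6,2,3,4,2](0)
Move 2: P1 pit3 -> P1=[3,3,3,0,1,4](2) P2=[6,7,2,3,4,2](0)
Move 3: P1 pit1 -> P1=[3,0,4,1,2,4](2) P2=[6,7,2,3,4,2](0)
Move 4: P1 pit3 -> P1=[3,0,4,0,3,4](2) P2=[6,7,2,3,4,2](0)
Move 5: P2 pit2 -> P1=[3,0,4,0,3,4](2) P2=[6,7,0,4,5,2](0)
Move 6: P2 pit4 -> P1=[4,1,5,0,3,4](2) P2=[6,7,0,4,0,3](1)
Move 7: P1 pit1 -> P1=[4,0,6,0,3,4](2) P2=[6,7,0,4,0,3](1)

Answer: 4 0 6 0 3 4 2 6 7 0 4 0 3 1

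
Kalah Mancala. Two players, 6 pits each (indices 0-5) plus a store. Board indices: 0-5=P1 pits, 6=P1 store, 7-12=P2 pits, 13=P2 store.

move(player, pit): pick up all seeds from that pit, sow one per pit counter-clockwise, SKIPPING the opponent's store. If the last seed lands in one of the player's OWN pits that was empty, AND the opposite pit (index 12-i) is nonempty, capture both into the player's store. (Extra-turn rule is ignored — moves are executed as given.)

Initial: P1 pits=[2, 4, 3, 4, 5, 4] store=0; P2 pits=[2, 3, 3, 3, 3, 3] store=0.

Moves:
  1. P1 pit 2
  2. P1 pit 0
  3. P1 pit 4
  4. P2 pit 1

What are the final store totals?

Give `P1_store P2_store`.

Answer: 5 0

Derivation:
Move 1: P1 pit2 -> P1=[2,4,0,5,6,5](0) P2=[2,3,3,3,3,3](0)
Move 2: P1 pit0 -> P1=[0,5,0,5,6,5](4) P2=[2,3,3,0,3,3](0)
Move 3: P1 pit4 -> P1=[0,5,0,5,0,6](5) P2=[3,4,4,1,3,3](0)
Move 4: P2 pit1 -> P1=[0,5,0,5,0,6](5) P2=[3,0,5,2,4,4](0)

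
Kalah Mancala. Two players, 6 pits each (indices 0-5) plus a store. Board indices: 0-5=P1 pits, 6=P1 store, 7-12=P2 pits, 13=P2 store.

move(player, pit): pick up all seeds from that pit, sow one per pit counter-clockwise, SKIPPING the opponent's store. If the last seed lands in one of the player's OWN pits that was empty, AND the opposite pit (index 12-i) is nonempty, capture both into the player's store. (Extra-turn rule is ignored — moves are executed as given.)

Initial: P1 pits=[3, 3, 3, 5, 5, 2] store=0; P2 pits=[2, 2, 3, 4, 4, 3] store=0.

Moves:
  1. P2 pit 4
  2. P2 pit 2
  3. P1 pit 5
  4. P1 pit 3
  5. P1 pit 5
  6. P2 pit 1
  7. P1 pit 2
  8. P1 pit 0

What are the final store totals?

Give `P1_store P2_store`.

Move 1: P2 pit4 -> P1=[4,4,3,5,5,2](0) P2=[2,2,3,4,0,4](1)
Move 2: P2 pit2 -> P1=[4,4,3,5,5,2](0) P2=[2,2,0,5,1,5](1)
Move 3: P1 pit5 -> P1=[4,4,3,5,5,0](1) P2=[3,2,0,5,1,5](1)
Move 4: P1 pit3 -> P1=[4,4,3,0,6,1](2) P2=[4,3,0,5,1,5](1)
Move 5: P1 pit5 -> P1=[4,4,3,0,6,0](3) P2=[4,3,0,5,1,5](1)
Move 6: P2 pit1 -> P1=[4,4,3,0,6,0](3) P2=[4,0,1,6,2,5](1)
Move 7: P1 pit2 -> P1=[4,4,0,1,7,0](8) P2=[0,0,1,6,2,5](1)
Move 8: P1 pit0 -> P1=[0,5,1,2,8,0](8) P2=[0,0,1,6,2,5](1)

Answer: 8 1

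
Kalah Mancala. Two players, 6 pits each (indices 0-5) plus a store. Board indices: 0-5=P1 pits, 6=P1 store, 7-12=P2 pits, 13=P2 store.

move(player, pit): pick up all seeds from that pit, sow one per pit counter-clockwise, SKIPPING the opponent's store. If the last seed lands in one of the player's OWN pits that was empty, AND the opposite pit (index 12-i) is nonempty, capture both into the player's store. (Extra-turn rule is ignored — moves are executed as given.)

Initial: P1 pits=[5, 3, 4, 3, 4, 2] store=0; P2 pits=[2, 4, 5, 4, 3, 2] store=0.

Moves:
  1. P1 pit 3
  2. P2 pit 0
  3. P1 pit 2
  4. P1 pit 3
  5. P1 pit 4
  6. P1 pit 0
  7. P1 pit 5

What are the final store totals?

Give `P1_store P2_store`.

Answer: 4 0

Derivation:
Move 1: P1 pit3 -> P1=[5,3,4,0,5,3](1) P2=[2,4,5,4,3,2](0)
Move 2: P2 pit0 -> P1=[5,3,4,0,5,3](1) P2=[0,5,6,4,3,2](0)
Move 3: P1 pit2 -> P1=[5,3,0,1,6,4](2) P2=[0,5,6,4,3,2](0)
Move 4: P1 pit3 -> P1=[5,3,0,0,7,4](2) P2=[0,5,6,4,3,2](0)
Move 5: P1 pit4 -> P1=[5,3,0,0,0,5](3) P2=[1,6,7,5,4,2](0)
Move 6: P1 pit0 -> P1=[0,4,1,1,1,6](3) P2=[1,6,7,5,4,2](0)
Move 7: P1 pit5 -> P1=[0,4,1,1,1,0](4) P2=[2,7,8,6,5,2](0)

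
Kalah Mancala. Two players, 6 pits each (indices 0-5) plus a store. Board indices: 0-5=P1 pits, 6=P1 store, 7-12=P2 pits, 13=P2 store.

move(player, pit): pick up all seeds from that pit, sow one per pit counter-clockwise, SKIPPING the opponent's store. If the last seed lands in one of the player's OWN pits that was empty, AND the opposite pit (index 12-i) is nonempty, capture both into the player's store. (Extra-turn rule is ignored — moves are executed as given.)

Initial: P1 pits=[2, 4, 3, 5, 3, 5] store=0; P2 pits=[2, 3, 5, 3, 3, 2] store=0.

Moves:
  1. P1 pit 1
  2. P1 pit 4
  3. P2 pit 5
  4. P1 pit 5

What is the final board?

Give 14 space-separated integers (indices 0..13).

Move 1: P1 pit1 -> P1=[2,0,4,6,4,6](0) P2=[2,3,5,3,3,2](0)
Move 2: P1 pit4 -> P1=[2,0,4,6,0,7](1) P2=[3,4,5,3,3,2](0)
Move 3: P2 pit5 -> P1=[3,0,4,6,0,7](1) P2=[3,4,5,3,3,0](1)
Move 4: P1 pit5 -> P1=[3,0,4,6,0,0](2) P2=[4,5,6,4,4,1](1)

Answer: 3 0 4 6 0 0 2 4 5 6 4 4 1 1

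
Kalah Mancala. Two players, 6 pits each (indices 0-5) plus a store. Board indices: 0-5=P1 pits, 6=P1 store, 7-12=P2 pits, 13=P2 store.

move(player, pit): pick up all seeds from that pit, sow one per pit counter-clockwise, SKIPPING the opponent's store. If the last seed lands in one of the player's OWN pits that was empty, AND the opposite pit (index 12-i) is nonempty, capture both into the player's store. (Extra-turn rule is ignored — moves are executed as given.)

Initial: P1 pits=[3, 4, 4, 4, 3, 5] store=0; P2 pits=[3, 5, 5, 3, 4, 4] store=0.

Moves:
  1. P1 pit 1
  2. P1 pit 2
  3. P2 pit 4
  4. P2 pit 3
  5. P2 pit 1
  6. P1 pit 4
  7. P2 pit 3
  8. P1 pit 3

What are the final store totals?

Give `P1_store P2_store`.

Move 1: P1 pit1 -> P1=[3,0,5,5,4,6](0) P2=[3,5,5,3,4,4](0)
Move 2: P1 pit2 -> P1=[3,0,0,6,5,7](1) P2=[4,5,5,3,4,4](0)
Move 3: P2 pit4 -> P1=[4,1,0,6,5,7](1) P2=[4,5,5,3,0,5](1)
Move 4: P2 pit3 -> P1=[4,1,0,6,5,7](1) P2=[4,5,5,0,1,6](2)
Move 5: P2 pit1 -> P1=[4,1,0,6,5,7](1) P2=[4,0,6,1,2,7](3)
Move 6: P1 pit4 -> P1=[4,1,0,6,0,8](2) P2=[5,1,7,1,2,7](3)
Move 7: P2 pit3 -> P1=[4,1,0,6,0,8](2) P2=[5,1,7,0,3,7](3)
Move 8: P1 pit3 -> P1=[4,1,0,0,1,9](3) P2=[6,2,8,0,3,7](3)

Answer: 3 3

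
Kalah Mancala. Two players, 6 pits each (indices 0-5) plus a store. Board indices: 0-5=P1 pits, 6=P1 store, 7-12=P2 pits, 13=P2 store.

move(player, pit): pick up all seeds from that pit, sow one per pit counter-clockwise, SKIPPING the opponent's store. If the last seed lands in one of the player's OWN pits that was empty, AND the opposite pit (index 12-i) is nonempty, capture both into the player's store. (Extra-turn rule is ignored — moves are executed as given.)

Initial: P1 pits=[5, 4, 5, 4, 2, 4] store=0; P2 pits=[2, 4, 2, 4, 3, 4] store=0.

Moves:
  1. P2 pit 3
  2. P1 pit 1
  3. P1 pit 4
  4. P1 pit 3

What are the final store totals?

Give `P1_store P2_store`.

Answer: 2 1

Derivation:
Move 1: P2 pit3 -> P1=[6,4,5,4,2,4](0) P2=[2,4,2,0,4,5](1)
Move 2: P1 pit1 -> P1=[6,0,6,5,3,5](0) P2=[2,4,2,0,4,5](1)
Move 3: P1 pit4 -> P1=[6,0,6,5,0,6](1) P2=[3,4,2,0,4,5](1)
Move 4: P1 pit3 -> P1=[6,0,6,0,1,7](2) P2=[4,5,2,0,4,5](1)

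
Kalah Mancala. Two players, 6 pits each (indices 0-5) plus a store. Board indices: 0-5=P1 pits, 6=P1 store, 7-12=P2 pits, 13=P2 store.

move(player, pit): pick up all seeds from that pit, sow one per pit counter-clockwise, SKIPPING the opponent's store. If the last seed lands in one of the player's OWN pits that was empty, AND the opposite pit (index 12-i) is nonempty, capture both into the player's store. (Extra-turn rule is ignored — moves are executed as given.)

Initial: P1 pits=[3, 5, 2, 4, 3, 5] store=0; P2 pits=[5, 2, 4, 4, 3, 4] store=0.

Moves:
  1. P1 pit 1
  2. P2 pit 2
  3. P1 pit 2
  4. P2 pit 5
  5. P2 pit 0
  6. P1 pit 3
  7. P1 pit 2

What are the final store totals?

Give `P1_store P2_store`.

Move 1: P1 pit1 -> P1=[3,0,3,5,4,6](1) P2=[5,2,4,4,3,4](0)
Move 2: P2 pit2 -> P1=[3,0,3,5,4,6](1) P2=[5,2,0,5,4,5](1)
Move 3: P1 pit2 -> P1=[3,0,0,6,5,7](1) P2=[5,2,0,5,4,5](1)
Move 4: P2 pit5 -> P1=[4,1,1,7,5,7](1) P2=[5,2,0,5,4,0](2)
Move 5: P2 pit0 -> P1=[0,1,1,7,5,7](1) P2=[0,3,1,6,5,0](7)
Move 6: P1 pit3 -> P1=[0,1,1,0,6,8](2) P2=[1,4,2,7,5,0](7)
Move 7: P1 pit2 -> P1=[0,1,0,0,6,8](5) P2=[1,4,0,7,5,0](7)

Answer: 5 7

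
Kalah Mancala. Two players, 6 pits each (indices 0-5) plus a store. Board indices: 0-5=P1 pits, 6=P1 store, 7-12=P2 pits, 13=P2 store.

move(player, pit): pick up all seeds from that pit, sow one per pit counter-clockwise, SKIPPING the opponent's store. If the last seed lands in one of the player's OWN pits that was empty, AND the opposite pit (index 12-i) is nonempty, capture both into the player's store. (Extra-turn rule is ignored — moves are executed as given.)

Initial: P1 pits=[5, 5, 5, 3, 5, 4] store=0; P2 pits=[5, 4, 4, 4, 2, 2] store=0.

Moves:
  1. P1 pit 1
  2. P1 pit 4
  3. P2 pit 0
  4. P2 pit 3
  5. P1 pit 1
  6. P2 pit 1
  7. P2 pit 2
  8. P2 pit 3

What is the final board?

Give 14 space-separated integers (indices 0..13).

Move 1: P1 pit1 -> P1=[5,0,6,4,6,5](1) P2=[5,4,4,4,2,2](0)
Move 2: P1 pit4 -> P1=[5,0,6,4,0,6](2) P2=[6,5,5,5,2,2](0)
Move 3: P2 pit0 -> P1=[5,0,6,4,0,6](2) P2=[0,6,6,6,3,3](1)
Move 4: P2 pit3 -> P1=[6,1,7,4,0,6](2) P2=[0,6,6,0,4,4](2)
Move 5: P1 pit1 -> P1=[6,0,8,4,0,6](2) P2=[0,6,6,0,4,4](2)
Move 6: P2 pit1 -> P1=[7,0,8,4,0,6](2) P2=[0,0,7,1,5,5](3)
Move 7: P2 pit2 -> P1=[8,1,9,4,0,6](2) P2=[0,0,0,2,6,6](4)
Move 8: P2 pit3 -> P1=[8,1,9,4,0,6](2) P2=[0,0,0,0,7,7](4)

Answer: 8 1 9 4 0 6 2 0 0 0 0 7 7 4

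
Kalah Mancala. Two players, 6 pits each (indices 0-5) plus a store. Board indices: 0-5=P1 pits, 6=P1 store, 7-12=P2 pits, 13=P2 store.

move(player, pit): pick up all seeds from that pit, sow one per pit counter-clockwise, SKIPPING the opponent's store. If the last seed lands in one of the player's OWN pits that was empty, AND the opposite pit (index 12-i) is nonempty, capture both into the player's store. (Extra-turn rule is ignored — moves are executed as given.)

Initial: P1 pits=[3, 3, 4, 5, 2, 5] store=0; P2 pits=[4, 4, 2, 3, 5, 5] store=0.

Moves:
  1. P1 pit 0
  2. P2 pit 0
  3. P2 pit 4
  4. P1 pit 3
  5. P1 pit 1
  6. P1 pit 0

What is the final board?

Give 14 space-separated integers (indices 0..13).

Move 1: P1 pit0 -> P1=[0,4,5,6,2,5](0) P2=[4,4,2,3,5,5](0)
Move 2: P2 pit0 -> P1=[0,4,5,6,2,5](0) P2=[0,5,3,4,6,5](0)
Move 3: P2 pit4 -> P1=[1,5,6,7,2,5](0) P2=[0,5,3,4,0,6](1)
Move 4: P1 pit3 -> P1=[1,5,6,0,3,6](1) P2=[1,6,4,5,0,6](1)
Move 5: P1 pit1 -> P1=[1,0,7,1,4,7](2) P2=[1,6,4,5,0,6](1)
Move 6: P1 pit0 -> P1=[0,1,7,1,4,7](2) P2=[1,6,4,5,0,6](1)

Answer: 0 1 7 1 4 7 2 1 6 4 5 0 6 1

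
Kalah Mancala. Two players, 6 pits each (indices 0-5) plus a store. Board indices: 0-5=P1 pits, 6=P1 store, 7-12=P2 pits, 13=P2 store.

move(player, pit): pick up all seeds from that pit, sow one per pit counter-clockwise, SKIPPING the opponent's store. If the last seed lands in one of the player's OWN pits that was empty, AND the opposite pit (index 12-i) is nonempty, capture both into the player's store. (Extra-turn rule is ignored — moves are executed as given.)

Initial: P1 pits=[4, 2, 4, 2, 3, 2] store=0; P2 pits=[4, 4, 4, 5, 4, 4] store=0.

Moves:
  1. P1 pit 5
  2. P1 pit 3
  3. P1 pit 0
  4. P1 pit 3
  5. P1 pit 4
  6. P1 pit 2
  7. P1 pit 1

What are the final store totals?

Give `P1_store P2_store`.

Move 1: P1 pit5 -> P1=[4,2,4,2,3,0](1) P2=[5,4,4,5,4,4](0)
Move 2: P1 pit3 -> P1=[4,2,4,0,4,0](7) P2=[0,4,4,5,4,4](0)
Move 3: P1 pit0 -> P1=[0,3,5,1,5,0](7) P2=[0,4,4,5,4,4](0)
Move 4: P1 pit3 -> P1=[0,3,5,0,6,0](7) P2=[0,4,4,5,4,4](0)
Move 5: P1 pit4 -> P1=[0,3,5,0,0,1](8) P2=[1,5,5,6,4,4](0)
Move 6: P1 pit2 -> P1=[0,3,0,1,1,2](9) P2=[2,5,5,6,4,4](0)
Move 7: P1 pit1 -> P1=[0,0,1,2,2,2](9) P2=[2,5,5,6,4,4](0)

Answer: 9 0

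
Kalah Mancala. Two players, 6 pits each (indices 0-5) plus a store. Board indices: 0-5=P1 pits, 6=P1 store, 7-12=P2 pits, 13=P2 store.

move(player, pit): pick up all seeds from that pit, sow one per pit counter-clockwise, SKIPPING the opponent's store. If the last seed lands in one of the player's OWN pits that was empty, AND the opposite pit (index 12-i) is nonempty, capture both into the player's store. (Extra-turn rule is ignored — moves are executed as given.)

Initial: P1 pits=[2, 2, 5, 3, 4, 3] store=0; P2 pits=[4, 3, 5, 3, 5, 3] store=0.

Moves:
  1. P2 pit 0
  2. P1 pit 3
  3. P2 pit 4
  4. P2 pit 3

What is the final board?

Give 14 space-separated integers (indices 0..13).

Move 1: P2 pit0 -> P1=[2,2,5,3,4,3](0) P2=[0,4,6,4,6,3](0)
Move 2: P1 pit3 -> P1=[2,2,5,0,5,4](1) P2=[0,4,6,4,6,3](0)
Move 3: P2 pit4 -> P1=[3,3,6,1,5,4](1) P2=[0,4,6,4,0,4](1)
Move 4: P2 pit3 -> P1=[4,3,6,1,5,4](1) P2=[0,4,6,0,1,5](2)

Answer: 4 3 6 1 5 4 1 0 4 6 0 1 5 2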